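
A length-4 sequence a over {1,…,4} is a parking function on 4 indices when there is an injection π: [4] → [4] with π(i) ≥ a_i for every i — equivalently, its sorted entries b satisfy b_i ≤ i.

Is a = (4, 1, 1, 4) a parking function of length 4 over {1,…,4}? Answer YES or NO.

Order a: b = (1, 1, 4, 4).
  b_1=1 ≤ 1
  b_2=1 ≤ 2
  b_3=4 > 3
  fails at i=3 ⇒ NO

NO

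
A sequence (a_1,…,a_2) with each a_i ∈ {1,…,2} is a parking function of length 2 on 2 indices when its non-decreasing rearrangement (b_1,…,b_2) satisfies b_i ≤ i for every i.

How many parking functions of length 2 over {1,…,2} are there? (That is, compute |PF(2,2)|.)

#PF = (3−2)·3^(2−1) = 1·3 = 3 (Pollak)
One tuple (1,2) → sorted (1,2): b_i ≤ i ∀i, a PF.

3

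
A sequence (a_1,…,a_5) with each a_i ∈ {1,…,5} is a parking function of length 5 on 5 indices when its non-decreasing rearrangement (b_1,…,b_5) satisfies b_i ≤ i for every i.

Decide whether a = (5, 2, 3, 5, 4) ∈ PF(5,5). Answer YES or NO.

NO

Sorted: b = (2, 3, 4, 5, 5).
  b_1=2 > 1
  fails at i=1 ⇒ NO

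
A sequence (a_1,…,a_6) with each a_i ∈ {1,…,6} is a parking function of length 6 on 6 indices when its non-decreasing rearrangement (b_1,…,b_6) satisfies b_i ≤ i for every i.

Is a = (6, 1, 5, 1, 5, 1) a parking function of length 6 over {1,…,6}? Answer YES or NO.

Rearranged: b = (1, 1, 1, 5, 5, 6).
  b_1=1 ≤ 1
  b_2=1 ≤ 2
  b_3=1 ≤ 3
  b_4=5 > 4
  fails at i=4 ⇒ NO

NO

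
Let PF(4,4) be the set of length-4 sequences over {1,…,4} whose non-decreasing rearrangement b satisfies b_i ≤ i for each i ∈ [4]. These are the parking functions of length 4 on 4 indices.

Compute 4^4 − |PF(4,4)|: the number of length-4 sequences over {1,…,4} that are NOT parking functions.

131

|PF(4,4)| = (4−4+1)·(4+1)^(4−1) = 1·125 = 125
Check (4,1,4,3) → sorted (1,3,4,4): b_2=3>2, not a PF.
Total 256; non-PF = 256−125 = 131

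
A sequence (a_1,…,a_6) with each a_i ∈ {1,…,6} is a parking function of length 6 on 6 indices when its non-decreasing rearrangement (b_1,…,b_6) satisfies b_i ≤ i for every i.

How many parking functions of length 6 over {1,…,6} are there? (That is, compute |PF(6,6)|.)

|PF| = 1·7^5 = 1×16807 = 16807 (Konheim–Weiss)
Check (3,4,2,2,3,1) → sorted (1,2,2,3,3,4): b_i ≤ i ∀i, a PF.

16807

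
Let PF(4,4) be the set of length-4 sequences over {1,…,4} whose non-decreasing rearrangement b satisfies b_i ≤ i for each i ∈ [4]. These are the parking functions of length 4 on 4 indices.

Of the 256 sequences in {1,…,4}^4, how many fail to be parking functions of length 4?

Count = (4−4+1)·(4+1)^(4−1) = 1 · 125 = 125 [KW]
Example (3,1,3,3) → sorted (1,3,3,3): b_2=3>2, not a PF.
Total 256; non-PF = 256−125 = 131

131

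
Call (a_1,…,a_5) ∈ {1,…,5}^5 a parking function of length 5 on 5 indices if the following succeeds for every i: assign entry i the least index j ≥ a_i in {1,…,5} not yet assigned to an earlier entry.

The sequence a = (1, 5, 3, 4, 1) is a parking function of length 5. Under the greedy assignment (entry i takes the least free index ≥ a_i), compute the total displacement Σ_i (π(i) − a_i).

1

Σπ = 5·6/2 = 15 (π permutes [5]); Σa = 1+5+3+4+1 = 14; disp = 15−14 = 1.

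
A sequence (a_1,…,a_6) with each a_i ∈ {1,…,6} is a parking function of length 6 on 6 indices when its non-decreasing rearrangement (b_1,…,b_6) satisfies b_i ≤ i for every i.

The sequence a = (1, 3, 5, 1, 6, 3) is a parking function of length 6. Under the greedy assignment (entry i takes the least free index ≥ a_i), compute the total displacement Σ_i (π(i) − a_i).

2

Σπ = 21 ({1..6} each once); Σa = 1+3+5+1+6+3 = 19; disp = 21−19 = 2.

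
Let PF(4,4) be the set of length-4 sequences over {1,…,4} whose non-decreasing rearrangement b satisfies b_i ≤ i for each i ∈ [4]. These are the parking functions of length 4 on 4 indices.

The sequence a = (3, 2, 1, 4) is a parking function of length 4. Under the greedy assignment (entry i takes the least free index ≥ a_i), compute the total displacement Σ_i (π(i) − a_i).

0

Σπ = 4·5/2 = 10 (π permutes [4]); Σa = 3+2+1+4 = 10; disp = 10−10 = 0.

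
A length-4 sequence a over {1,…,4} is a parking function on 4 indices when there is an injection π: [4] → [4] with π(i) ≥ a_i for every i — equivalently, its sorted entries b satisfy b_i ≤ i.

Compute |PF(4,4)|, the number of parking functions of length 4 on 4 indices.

|PF(4,4)| = (5−4)·5^(4−1) = 1 · 125 = 125
Check (4,1,1,3) → sorted (1,1,3,4): b_i ≤ i ∀i, a PF.

125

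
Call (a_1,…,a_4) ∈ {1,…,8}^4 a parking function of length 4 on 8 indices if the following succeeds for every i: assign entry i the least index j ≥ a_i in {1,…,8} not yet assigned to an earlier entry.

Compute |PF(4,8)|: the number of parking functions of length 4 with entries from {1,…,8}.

Count = (8+1−4)·(8+1)^{4−1} = 5 · 729 = 3645 (Pollak)
One tuple (6,6,7,1) → sorted (1,6,6,7): b_i ≤ 4+i ∀i, a PF.

3645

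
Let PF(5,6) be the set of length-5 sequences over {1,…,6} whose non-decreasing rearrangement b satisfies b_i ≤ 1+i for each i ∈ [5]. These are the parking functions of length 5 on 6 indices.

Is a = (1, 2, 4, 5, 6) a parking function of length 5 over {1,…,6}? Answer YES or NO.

YES

Sorted: b = (1, 2, 4, 5, 6).
  b_1=1 ≤ 2
  b_2=2 ≤ 3
  b_3=4 ≤ 4
  b_4=5 ≤ 5
  b_5=6 ≤ 6
All bounds hold ⇒ YES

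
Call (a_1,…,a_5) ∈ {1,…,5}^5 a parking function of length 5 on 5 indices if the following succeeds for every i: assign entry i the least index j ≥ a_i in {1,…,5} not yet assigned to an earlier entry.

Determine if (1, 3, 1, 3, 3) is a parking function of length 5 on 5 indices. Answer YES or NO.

YES

Order a: b = (1, 1, 3, 3, 3).
  b_1=1 ≤ 1
  b_2=1 ≤ 2
  b_3=3 ≤ 3
  b_4=3 ≤ 4
  b_5=3 ≤ 5
All bounds hold ⇒ YES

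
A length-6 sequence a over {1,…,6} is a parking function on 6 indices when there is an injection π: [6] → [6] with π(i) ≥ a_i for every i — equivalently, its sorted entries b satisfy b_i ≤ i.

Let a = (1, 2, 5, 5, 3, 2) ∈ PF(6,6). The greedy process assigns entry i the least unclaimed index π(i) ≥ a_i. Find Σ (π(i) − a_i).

3

Σπ = 21 ({1..6} each once); Σa = 1+2+5+5+3+2 = 18; disp = 21−18 = 3.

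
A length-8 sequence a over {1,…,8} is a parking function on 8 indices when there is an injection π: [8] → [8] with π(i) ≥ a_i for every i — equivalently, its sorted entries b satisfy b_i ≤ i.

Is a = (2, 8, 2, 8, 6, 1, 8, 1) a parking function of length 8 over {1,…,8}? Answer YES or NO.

NO

Order a: b = (1, 1, 2, 2, 6, 8, 8, 8).
  b_1=1 ≤ 1
  b_2=1 ≤ 2
  b_3=2 ≤ 3
  b_4=2 ≤ 4
  b_5=6 > 5
  fails at i=5 ⇒ NO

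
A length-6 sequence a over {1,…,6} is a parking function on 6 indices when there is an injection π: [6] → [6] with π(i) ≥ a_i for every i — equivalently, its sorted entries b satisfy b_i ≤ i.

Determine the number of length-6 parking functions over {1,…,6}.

16807

Count = (7−6)·7^(6−1) = 1×16807 = 16807 [KW]
E.g. (1,4,3,2,6,5) → sorted (1,2,3,4,5,6): b_i ≤ i ∀i, a PF.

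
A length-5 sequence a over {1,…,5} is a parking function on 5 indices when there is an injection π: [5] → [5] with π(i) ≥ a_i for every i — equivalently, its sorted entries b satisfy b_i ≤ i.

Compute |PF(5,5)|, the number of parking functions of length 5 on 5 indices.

Count = (6−5)·6^(5−1) = 1·1296 = 1296 (Konheim–Weiss)
E.g. (2,1,4,5,1) → sorted (1,1,2,4,5): b_i ≤ i ∀i, a PF.

1296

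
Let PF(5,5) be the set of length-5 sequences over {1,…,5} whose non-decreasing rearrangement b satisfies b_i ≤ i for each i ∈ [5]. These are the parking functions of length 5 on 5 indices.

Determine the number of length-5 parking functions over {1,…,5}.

1296

Count = (5+1−5)·(5+1)^{5−1} = 1·1296 = 1296 (Pollak)
One tuple (1,2,2,3,4) → sorted (1,2,2,3,4): b_i ≤ i ∀i, a PF.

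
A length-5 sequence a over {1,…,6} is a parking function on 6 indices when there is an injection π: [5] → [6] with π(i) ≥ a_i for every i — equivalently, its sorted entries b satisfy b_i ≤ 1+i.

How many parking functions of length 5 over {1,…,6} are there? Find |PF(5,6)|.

4802

#PF = (6+1−5)·(6+1)^{5−1} = 2 · 2401 = 4802 [KW]
One tuple (4,3,2,2,6) → sorted (2,2,3,4,6): b_i ≤ 1+i ∀i, a PF.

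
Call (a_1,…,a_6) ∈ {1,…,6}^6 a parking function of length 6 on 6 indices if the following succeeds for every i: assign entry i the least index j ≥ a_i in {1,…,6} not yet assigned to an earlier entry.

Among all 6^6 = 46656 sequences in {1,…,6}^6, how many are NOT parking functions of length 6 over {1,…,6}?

#PF = (6−6+1)·(6+1)^(6−1) = 1 · 16807 = 16807 (Pollak)
Example (5,6,5,6,2,4) → sorted (2,4,5,5,6,6): b_1=2>1, not a PF.
Total 46656; non-PF = 46656−16807 = 29849

29849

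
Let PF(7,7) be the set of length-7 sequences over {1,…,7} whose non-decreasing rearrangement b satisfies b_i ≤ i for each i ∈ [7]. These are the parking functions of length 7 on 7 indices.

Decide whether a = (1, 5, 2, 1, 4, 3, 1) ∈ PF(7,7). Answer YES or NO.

Order a: b = (1, 1, 1, 2, 3, 4, 5).
  b_1=1 ≤ 1
  b_2=1 ≤ 2
  b_3=1 ≤ 3
  b_4=2 ≤ 4
  b_5=3 ≤ 5
  b_6=4 ≤ 6
  b_7=5 ≤ 7
All bounds hold ⇒ YES

YES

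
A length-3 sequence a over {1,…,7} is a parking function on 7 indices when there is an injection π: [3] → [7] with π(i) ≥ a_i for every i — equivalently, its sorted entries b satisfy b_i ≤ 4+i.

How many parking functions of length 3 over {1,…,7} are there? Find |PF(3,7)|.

320

Count = (7+1−3)·(7+1)^{3−1} = 5×64 = 320
Example (2,4,3) → sorted (2,3,4): b_i ≤ 4+i ∀i, a PF.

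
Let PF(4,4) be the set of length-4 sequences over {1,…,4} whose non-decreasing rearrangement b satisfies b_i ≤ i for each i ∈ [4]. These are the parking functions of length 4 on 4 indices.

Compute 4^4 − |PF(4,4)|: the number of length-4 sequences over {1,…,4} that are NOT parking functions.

131

Count = (4−4+1)·(4+1)^(4−1) = 1 · 125 = 125 [KW]
E.g. (2,3,2,3) → sorted (2,2,3,3): b_1=2>1, not a PF.
So 256 − 125 = 131 fail.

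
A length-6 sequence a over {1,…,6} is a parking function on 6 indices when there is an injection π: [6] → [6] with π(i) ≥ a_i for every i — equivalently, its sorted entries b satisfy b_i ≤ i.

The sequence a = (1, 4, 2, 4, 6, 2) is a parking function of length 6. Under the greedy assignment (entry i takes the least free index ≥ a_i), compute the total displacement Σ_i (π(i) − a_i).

2

Σπ = 6·7/2 = 21 (π permutes [6]); Σa = 1+4+2+4+6+2 = 19; disp = 21−19 = 2.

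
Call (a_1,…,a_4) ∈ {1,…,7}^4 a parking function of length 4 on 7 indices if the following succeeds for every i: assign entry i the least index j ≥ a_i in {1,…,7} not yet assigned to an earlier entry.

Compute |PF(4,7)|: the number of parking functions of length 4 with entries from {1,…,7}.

2048

|PF| = (7+1−4)·(7+1)^{4−1} = 4·512 = 2048 [KW]
E.g. (2,6,2,5) → sorted (2,2,5,6): b_i ≤ 3+i ∀i, a PF.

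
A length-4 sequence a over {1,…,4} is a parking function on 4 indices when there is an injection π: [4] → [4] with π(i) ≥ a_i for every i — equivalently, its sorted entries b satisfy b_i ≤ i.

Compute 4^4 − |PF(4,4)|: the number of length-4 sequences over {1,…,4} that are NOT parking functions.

131

Count = (4+1−4)·(4+1)^{4−1} = 1·125 = 125 [KW]
Check (2,2,2,3) → sorted (2,2,2,3): b_1=2>1, not a PF.
4^4 − 125 = 256 − 125 = 131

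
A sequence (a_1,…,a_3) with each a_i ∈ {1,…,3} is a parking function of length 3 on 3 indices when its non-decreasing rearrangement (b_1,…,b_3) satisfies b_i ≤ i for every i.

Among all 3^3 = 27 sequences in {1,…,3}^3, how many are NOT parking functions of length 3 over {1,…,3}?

11

Count = (3−3+1)·(3+1)^(3−1) = 1×16 = 16
Example (3,3,1) → sorted (1,3,3): b_2=3>2, not a PF.
Total 27; non-PF = 27−16 = 11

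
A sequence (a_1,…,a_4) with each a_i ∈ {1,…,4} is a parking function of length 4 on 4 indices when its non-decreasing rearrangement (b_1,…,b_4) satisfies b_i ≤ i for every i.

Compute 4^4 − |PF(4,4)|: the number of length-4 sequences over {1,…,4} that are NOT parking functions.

131

|PF(4,4)| = 1·5^3 = 1·125 = 125 (Konheim–Weiss)
Check (4,4,2,3) → sorted (2,3,4,4): b_1=2>1, not a PF.
So 256 − 125 = 131 fail.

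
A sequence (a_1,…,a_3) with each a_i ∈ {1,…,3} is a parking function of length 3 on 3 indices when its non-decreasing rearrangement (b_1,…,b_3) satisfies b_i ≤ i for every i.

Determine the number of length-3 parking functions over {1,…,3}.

16

|PF(3,3)| = (3+1−3)·(3+1)^{3−1} = 1 · 16 = 16
Example (2,2,1) → sorted (1,2,2): b_i ≤ i ∀i, a PF.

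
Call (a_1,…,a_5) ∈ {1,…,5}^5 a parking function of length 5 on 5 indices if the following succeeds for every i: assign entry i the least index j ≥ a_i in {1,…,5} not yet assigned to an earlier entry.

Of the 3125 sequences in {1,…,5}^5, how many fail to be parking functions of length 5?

1829

#PF = (5+1−5)·(5+1)^{5−1} = 1 · 1296 = 1296 (Pollak)
Check (5,3,5,5,2) → sorted (2,3,5,5,5): b_1=2>1, not a PF.
5^5 − 1296 = 3125 − 1296 = 1829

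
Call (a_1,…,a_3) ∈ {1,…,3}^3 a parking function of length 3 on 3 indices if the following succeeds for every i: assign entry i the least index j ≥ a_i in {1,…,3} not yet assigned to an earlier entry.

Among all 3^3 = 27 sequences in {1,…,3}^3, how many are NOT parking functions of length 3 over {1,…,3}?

11

#PF = 1·4^2 = 1·16 = 16 (Konheim–Weiss)
E.g. (1,3,3) → sorted (1,3,3): b_2=3>2, not a PF.
So 27 − 16 = 11 fail.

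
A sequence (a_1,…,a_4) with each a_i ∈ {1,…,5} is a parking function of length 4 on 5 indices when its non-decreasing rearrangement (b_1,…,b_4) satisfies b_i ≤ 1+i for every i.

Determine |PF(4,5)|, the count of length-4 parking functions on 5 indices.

|PF(4,5)| = (5−4+1)·(5+1)^(4−1) = 2·216 = 432
Check (1,5,2,2) → sorted (1,2,2,5): b_i ≤ 1+i ∀i, a PF.

432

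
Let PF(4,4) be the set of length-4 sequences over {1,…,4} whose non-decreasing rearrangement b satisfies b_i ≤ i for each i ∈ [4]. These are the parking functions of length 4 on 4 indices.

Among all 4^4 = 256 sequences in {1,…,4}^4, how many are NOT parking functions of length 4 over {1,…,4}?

|PF(4,4)| = 1·5^3 = 1 · 125 = 125 (Konheim–Weiss)
One tuple (4,1,4,4) → sorted (1,4,4,4): b_2=4>2, not a PF.
Total 256; non-PF = 256−125 = 131

131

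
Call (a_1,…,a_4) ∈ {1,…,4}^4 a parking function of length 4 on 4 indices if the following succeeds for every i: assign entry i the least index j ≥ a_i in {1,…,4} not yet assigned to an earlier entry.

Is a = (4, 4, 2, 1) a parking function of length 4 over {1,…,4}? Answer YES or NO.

NO

Rearranged: b = (1, 2, 4, 4).
  b_1=1 ≤ 1
  b_2=2 ≤ 2
  b_3=4 > 3
  fails at i=3 ⇒ NO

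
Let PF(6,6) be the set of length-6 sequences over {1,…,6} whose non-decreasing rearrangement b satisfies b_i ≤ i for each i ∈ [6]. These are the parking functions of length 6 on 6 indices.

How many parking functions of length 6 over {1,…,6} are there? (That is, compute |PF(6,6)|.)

|PF(6,6)| = (6−6+1)·(6+1)^(6−1) = 1·16807 = 16807 (Pollak)
Example (6,3,1,3,2,5) → sorted (1,2,3,3,5,6): b_i ≤ i ∀i, a PF.

16807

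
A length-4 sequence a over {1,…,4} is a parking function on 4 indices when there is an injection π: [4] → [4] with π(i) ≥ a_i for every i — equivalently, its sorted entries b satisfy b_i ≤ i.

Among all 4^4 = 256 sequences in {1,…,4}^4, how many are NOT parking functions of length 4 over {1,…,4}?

131

|PF(4,4)| = (4−4+1)·(4+1)^(4−1) = 1 · 125 = 125
E.g. (4,3,3,4) → sorted (3,3,4,4): b_1=3>1, not a PF.
Total 256; non-PF = 256−125 = 131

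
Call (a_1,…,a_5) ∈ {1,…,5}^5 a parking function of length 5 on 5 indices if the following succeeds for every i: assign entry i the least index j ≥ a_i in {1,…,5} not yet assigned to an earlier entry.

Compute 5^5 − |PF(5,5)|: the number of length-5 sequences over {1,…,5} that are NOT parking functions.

1829

|PF(5,5)| = (6−5)·6^(5−1) = 1×1296 = 1296
Check (5,1,5,5,2) → sorted (1,2,5,5,5): b_3=5>3, not a PF.
5^5 − 1296 = 3125 − 1296 = 1829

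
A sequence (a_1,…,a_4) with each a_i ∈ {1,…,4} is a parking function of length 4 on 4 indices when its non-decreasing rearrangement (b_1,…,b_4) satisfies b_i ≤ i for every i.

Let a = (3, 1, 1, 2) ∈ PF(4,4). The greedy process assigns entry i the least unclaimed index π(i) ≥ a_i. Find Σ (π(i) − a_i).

Σπ(i) = 1+…+4 = 10; Σa = 3+1+1+2 = 7; disp = 10−7 = 3.

3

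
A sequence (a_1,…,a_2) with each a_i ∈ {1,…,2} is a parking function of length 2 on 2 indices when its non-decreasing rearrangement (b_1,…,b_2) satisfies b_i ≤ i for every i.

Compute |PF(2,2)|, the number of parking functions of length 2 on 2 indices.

3

Count = (2+1−2)·(2+1)^{2−1} = 1 · 3 = 3 [KW]
One tuple (1,2) → sorted (1,2): b_i ≤ i ∀i, a PF.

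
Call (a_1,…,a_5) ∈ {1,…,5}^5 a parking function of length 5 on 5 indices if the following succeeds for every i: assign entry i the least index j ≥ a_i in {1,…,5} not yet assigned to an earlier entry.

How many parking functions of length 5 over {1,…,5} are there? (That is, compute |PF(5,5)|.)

1296

|PF(5,5)| = (6−5)·6^(5−1) = 1 · 1296 = 1296
One tuple (3,5,1,2,2) → sorted (1,2,2,3,5): b_i ≤ i ∀i, a PF.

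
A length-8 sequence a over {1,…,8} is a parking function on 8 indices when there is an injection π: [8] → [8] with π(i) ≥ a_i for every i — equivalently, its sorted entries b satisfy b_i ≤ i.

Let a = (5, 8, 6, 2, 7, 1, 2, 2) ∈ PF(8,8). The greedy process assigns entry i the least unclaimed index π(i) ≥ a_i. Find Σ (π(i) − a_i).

3

Σπ = 36 ({1..8} each once); Σa = 5+8+6+2+7+1+2+2 = 33; disp = 36−33 = 3.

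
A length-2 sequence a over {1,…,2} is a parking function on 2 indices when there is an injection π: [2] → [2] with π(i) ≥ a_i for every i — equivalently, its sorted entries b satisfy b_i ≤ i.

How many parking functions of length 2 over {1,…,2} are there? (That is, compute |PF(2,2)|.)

3

|PF(2,2)| = (2−2+1)·(2+1)^(2−1) = 1·3 = 3 [KW]
E.g. (1,1) → sorted (1,1): b_i ≤ i ∀i, a PF.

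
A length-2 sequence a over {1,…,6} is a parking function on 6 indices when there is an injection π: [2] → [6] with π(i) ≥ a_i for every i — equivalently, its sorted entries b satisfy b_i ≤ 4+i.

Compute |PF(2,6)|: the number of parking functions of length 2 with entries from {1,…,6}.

35

Count = 5·7^1 = 5×7 = 35 [KW]
One tuple (2,2) → sorted (2,2): b_i ≤ 4+i ∀i, a PF.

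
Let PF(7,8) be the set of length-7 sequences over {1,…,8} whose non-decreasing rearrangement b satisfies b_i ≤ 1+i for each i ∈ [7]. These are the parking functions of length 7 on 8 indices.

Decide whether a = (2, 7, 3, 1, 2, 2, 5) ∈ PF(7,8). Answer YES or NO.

YES

Order a: b = (1, 2, 2, 2, 3, 5, 7).
  b_1=1 ≤ 2
  b_2=2 ≤ 3
  b_3=2 ≤ 4
  b_4=2 ≤ 5
  b_5=3 ≤ 6
  b_6=5 ≤ 7
  b_7=7 ≤ 8
All bounds hold ⇒ YES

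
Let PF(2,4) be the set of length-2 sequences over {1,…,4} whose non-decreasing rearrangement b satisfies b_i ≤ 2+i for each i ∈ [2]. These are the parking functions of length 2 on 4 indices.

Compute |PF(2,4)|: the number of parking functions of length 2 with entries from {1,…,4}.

15

#PF = (5−2)·5^(2−1) = 3×5 = 15
E.g. (1,4) → sorted (1,4): b_i ≤ 2+i ∀i, a PF.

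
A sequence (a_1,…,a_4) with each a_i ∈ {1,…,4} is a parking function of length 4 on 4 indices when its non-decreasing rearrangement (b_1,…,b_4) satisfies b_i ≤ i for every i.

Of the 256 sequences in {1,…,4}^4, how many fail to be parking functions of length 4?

131

|PF(4,4)| = (5−4)·5^(4−1) = 1 · 125 = 125 (Konheim–Weiss)
E.g. (3,4,3,4) → sorted (3,3,4,4): b_1=3>1, not a PF.
4^4 − 125 = 256 − 125 = 131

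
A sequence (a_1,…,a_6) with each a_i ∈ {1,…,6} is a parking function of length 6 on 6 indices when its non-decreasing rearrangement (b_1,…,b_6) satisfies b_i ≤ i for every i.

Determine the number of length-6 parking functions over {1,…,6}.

#PF = 1·7^5 = 1 · 16807 = 16807
One tuple (1,1,4,4,6,1) → sorted (1,1,1,4,4,6): b_i ≤ i ∀i, a PF.

16807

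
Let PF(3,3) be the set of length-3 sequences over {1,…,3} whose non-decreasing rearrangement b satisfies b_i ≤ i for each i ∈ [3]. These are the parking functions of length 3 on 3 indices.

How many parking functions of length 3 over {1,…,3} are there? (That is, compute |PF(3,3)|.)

|PF(3,3)| = (3−3+1)·(3+1)^(3−1) = 1×16 = 16 (Konheim–Weiss)
E.g. (1,3,2) → sorted (1,2,3): b_i ≤ i ∀i, a PF.

16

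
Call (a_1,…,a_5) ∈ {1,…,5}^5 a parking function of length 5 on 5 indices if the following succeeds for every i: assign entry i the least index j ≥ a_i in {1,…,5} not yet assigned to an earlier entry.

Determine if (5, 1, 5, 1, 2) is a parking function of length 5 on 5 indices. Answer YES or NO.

Sorted: b = (1, 1, 2, 5, 5).
  b_1=1 ≤ 1
  b_2=1 ≤ 2
  b_3=2 ≤ 3
  b_4=5 > 4
  fails at i=4 ⇒ NO

NO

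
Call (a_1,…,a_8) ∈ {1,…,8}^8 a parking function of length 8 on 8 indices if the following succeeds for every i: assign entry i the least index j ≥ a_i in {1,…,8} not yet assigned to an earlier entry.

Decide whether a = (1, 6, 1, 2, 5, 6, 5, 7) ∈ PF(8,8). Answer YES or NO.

NO

Sorted: b = (1, 1, 2, 5, 5, 6, 6, 7).
  b_1=1 ≤ 1
  b_2=1 ≤ 2
  b_3=2 ≤ 3
  b_4=5 > 4
  fails at i=4 ⇒ NO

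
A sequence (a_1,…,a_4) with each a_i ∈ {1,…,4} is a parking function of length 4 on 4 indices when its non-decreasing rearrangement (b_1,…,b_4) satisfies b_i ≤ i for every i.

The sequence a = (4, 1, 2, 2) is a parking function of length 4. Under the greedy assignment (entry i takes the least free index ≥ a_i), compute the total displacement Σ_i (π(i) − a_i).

1

Σπ(i) = 1+…+4 = 10; Σa = 4+1+2+2 = 9; disp = 10−9 = 1.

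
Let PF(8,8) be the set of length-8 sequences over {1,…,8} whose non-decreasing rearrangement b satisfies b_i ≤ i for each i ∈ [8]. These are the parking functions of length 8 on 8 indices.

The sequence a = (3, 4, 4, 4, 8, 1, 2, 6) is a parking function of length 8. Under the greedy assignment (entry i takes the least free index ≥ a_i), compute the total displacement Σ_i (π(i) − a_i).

Σπ = 8·9/2 = 36 (π permutes [8]); Σa = 3+4+4+4+8+1+2+6 = 32; disp = 36−32 = 4.

4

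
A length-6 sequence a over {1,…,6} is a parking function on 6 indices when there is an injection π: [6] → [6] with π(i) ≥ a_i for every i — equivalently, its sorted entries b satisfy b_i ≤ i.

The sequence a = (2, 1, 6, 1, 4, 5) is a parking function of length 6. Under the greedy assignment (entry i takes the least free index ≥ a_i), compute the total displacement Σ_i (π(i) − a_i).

2

Σπ = 21 ({1..6} each once); Σa = 2+1+6+1+4+5 = 19; disp = 21−19 = 2.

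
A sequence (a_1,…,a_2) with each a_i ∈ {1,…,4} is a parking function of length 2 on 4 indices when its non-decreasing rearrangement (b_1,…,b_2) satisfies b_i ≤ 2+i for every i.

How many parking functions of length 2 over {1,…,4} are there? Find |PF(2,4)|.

|PF(2,4)| = 3·5^1 = 3 · 5 = 15 [KW]
Check (3,3) → sorted (3,3): b_i ≤ 2+i ∀i, a PF.

15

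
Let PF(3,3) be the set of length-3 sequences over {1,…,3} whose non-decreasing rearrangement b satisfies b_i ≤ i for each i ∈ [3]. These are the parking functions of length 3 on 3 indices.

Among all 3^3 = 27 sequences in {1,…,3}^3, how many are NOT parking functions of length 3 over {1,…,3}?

11

#PF = (3−3+1)·(3+1)^(3−1) = 1·16 = 16 (Konheim–Weiss)
E.g. (3,3,3) → sorted (3,3,3): b_1=3>1, not a PF.
Total 27; non-PF = 27−16 = 11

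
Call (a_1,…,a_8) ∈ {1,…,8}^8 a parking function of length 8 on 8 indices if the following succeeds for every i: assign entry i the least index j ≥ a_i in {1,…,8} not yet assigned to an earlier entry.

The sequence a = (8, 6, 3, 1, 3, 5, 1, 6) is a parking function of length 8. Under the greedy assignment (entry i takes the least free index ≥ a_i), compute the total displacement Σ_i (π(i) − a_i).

3

Σπ(i) = 1+…+8 = 36; Σa = 8+6+3+1+3+5+1+6 = 33; disp = 36−33 = 3.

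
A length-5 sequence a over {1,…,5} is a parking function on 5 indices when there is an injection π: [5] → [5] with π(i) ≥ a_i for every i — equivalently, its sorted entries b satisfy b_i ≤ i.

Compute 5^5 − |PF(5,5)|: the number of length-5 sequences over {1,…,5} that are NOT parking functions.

|PF| = (5+1−5)·(5+1)^{5−1} = 1×1296 = 1296 (Konheim–Weiss)
One tuple (4,3,4,3,2) → sorted (2,3,3,4,4): b_1=2>1, not a PF.
So 3125 − 1296 = 1829 fail.

1829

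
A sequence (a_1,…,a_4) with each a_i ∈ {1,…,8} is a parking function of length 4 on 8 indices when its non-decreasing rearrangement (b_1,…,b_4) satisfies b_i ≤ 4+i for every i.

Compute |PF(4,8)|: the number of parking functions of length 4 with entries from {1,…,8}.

3645

#PF = (8+1−4)·(8+1)^{4−1} = 5·729 = 3645 (Konheim–Weiss)
Check (3,5,7,5) → sorted (3,5,5,7): b_i ≤ 4+i ∀i, a PF.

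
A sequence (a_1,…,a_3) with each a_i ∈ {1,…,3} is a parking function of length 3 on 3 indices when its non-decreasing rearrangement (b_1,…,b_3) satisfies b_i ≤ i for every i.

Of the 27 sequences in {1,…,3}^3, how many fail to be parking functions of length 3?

11

Count = (3+1−3)·(3+1)^{3−1} = 1·16 = 16 [KW]
E.g. (2,3,3) → sorted (2,3,3): b_1=2>1, not a PF.
So 27 − 16 = 11 fail.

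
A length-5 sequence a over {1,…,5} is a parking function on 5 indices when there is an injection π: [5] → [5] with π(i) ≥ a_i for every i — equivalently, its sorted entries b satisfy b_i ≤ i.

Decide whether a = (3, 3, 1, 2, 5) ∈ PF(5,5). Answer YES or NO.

YES

Rearranged: b = (1, 2, 3, 3, 5).
  b_1=1 ≤ 1
  b_2=2 ≤ 2
  b_3=3 ≤ 3
  b_4=3 ≤ 4
  b_5=5 ≤ 5
All bounds hold ⇒ YES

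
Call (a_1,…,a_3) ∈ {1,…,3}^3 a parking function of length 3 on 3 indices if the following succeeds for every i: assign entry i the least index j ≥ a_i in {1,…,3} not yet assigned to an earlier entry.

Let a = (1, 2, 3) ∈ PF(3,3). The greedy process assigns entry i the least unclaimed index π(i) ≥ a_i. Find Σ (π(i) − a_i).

0

Σπ = 3·4/2 = 6 (π permutes [3]); Σa = 1+2+3 = 6; disp = 6−6 = 0.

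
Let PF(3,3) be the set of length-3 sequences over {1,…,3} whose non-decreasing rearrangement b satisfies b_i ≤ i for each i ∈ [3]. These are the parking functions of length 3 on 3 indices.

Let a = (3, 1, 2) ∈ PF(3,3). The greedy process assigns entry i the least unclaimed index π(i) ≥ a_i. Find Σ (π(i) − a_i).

Σπ = 3·4/2 = 6 (π permutes [3]); Σa = 3+1+2 = 6; disp = 6−6 = 0.

0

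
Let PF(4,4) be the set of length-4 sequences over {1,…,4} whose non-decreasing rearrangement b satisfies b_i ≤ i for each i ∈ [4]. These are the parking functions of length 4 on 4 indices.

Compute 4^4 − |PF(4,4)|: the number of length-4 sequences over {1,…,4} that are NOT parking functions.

#PF = (4−4+1)·(4+1)^(4−1) = 1·125 = 125 [KW]
Check (4,4,4,1) → sorted (1,4,4,4): b_2=4>2, not a PF.
4^4 − 125 = 256 − 125 = 131

131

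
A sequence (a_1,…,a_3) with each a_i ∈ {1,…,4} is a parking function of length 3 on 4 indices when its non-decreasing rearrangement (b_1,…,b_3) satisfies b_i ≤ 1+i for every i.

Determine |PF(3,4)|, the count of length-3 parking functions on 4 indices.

|PF(3,4)| = (4+1−3)·(4+1)^{3−1} = 2·25 = 50 (Konheim–Weiss)
Example (2,2,1) → sorted (1,2,2): b_i ≤ 1+i ∀i, a PF.

50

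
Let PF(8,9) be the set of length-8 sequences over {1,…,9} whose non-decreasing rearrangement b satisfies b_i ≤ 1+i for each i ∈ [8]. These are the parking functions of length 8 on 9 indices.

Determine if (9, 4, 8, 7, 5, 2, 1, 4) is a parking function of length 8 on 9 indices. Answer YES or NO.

Rearranged: b = (1, 2, 4, 4, 5, 7, 8, 9).
  b_1=1 ≤ 2
  b_2=2 ≤ 3
  b_3=4 ≤ 4
  b_4=4 ≤ 5
  b_5=5 ≤ 6
  b_6=7 ≤ 7
  b_7=8 ≤ 8
  b_8=9 ≤ 9
All bounds hold ⇒ YES

YES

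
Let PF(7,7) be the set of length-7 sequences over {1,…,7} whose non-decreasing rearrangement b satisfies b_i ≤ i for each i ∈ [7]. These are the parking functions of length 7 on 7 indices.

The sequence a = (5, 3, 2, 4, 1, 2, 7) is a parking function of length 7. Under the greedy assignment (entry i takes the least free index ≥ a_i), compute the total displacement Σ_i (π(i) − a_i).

Σπ = 7·8/2 = 28 (π permutes [7]); Σa = 5+3+2+4+1+2+7 = 24; disp = 28−24 = 4.

4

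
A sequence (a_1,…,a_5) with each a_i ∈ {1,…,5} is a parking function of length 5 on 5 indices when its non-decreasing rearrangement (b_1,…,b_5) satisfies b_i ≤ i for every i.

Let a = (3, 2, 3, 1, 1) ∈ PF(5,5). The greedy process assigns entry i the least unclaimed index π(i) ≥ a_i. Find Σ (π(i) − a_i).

Σπ = 5·6/2 = 15 (π permutes [5]); Σa = 3+2+3+1+1 = 10; disp = 15−10 = 5.

5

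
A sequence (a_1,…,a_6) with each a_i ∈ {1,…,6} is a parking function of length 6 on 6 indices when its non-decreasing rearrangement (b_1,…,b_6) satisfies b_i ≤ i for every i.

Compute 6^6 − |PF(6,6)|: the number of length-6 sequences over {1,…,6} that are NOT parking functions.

#PF = 1·7^5 = 1·16807 = 16807 (Pollak)
Check (5,5,1,3,5,5) → sorted (1,3,5,5,5,5): b_2=3>2, not a PF.
So 46656 − 16807 = 29849 fail.

29849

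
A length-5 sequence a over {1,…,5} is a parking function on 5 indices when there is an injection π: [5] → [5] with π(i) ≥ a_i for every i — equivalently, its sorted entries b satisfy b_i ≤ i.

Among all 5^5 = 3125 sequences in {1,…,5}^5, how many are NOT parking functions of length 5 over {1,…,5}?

Count = 1·6^4 = 1×1296 = 1296 [KW]
Check (4,5,5,5,3) → sorted (3,4,5,5,5): b_1=3>1, not a PF.
5^5 − 1296 = 3125 − 1296 = 1829

1829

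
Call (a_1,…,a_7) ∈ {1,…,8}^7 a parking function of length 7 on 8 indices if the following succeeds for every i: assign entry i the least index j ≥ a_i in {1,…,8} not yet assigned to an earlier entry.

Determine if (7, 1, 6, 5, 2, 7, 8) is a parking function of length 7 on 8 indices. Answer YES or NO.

Rearranged: b = (1, 2, 5, 6, 7, 7, 8).
  b_1=1 ≤ 2
  b_2=2 ≤ 3
  b_3=5 > 4
  fails at i=3 ⇒ NO

NO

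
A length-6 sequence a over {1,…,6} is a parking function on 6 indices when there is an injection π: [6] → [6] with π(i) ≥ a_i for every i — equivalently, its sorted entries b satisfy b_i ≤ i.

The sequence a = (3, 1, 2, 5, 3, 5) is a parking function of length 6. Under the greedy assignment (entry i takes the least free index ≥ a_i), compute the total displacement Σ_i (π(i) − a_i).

2

Σπ = 21 ({1..6} each once); Σa = 3+1+2+5+3+5 = 19; disp = 21−19 = 2.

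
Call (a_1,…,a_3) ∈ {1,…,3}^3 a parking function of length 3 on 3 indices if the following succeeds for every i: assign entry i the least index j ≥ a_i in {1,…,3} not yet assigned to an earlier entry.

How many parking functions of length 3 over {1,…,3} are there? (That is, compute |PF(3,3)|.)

|PF| = (4−3)·4^(3−1) = 1 · 16 = 16
Example (3,1,1) → sorted (1,1,3): b_i ≤ i ∀i, a PF.

16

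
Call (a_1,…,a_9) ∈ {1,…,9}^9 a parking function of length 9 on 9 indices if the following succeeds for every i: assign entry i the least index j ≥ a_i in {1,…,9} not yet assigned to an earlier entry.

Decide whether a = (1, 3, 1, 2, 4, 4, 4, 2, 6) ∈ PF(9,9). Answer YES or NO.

YES

Sorted: b = (1, 1, 2, 2, 3, 4, 4, 4, 6).
  b_1=1 ≤ 1
  b_2=1 ≤ 2
  b_3=2 ≤ 3
  b_4=2 ≤ 4
  b_5=3 ≤ 5
  b_6=4 ≤ 6
  b_7=4 ≤ 7
  b_8=4 ≤ 8
  b_9=6 ≤ 9
All bounds hold ⇒ YES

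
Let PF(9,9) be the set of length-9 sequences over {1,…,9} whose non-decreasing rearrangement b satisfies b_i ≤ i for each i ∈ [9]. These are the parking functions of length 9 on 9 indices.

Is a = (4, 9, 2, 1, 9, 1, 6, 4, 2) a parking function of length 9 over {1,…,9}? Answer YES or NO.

Order a: b = (1, 1, 2, 2, 4, 4, 6, 9, 9).
  b_1=1 ≤ 1
  b_2=1 ≤ 2
  b_3=2 ≤ 3
  b_4=2 ≤ 4
  b_5=4 ≤ 5
  b_6=4 ≤ 6
  b_7=6 ≤ 7
  b_8=9 > 8
  fails at i=8 ⇒ NO

NO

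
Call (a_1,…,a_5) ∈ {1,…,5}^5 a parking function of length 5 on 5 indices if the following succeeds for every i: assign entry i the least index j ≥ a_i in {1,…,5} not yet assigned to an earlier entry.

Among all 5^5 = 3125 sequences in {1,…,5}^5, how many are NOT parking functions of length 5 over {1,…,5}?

1829

#PF = (5+1−5)·(5+1)^{5−1} = 1·1296 = 1296 (Pollak)
E.g. (5,3,5,3,3) → sorted (3,3,3,5,5): b_1=3>1, not a PF.
Total 3125; non-PF = 3125−1296 = 1829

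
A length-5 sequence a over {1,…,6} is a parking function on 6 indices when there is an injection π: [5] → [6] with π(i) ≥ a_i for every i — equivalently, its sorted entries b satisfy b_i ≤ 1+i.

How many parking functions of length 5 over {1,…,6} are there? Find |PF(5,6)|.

4802

#PF = (6−5+1)·(6+1)^(5−1) = 2×2401 = 4802 (Konheim–Weiss)
Example (2,5,6,1,1) → sorted (1,1,2,5,6): b_i ≤ 1+i ∀i, a PF.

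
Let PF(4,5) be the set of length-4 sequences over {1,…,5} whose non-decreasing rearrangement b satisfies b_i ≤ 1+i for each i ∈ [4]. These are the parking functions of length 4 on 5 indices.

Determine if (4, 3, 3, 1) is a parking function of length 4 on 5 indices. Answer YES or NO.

YES

Rearranged: b = (1, 3, 3, 4).
  b_1=1 ≤ 2
  b_2=3 ≤ 3
  b_3=3 ≤ 4
  b_4=4 ≤ 5
All bounds hold ⇒ YES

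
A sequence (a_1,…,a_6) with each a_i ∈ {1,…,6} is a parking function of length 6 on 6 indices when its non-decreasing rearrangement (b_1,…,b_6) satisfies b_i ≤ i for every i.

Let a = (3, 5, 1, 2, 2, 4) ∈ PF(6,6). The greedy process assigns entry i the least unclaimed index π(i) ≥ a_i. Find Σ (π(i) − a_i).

Σπ(i) = 1+…+6 = 21; Σa = 3+5+1+2+2+4 = 17; disp = 21−17 = 4.

4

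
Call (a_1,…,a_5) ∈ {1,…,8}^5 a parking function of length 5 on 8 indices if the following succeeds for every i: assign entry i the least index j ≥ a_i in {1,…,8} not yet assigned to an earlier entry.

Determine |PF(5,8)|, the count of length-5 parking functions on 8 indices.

Count = (9−5)·9^(5−1) = 4·6561 = 26244
Example (1,4,8,6,1) → sorted (1,1,4,6,8): b_i ≤ 3+i ∀i, a PF.

26244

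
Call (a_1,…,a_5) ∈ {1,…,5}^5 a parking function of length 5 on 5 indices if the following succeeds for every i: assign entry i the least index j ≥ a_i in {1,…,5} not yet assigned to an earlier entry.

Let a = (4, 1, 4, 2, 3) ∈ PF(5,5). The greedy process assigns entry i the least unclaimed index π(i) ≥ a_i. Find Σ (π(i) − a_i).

Σπ = 15 ({1..5} each once); Σa = 4+1+4+2+3 = 14; disp = 15−14 = 1.

1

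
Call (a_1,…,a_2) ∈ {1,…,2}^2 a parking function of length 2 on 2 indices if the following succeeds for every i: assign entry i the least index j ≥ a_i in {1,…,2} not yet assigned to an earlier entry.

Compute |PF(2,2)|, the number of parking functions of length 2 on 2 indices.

Count = (2−2+1)·(2+1)^(2−1) = 1×3 = 3 (Pollak)
One tuple (1,2) → sorted (1,2): b_i ≤ i ∀i, a PF.

3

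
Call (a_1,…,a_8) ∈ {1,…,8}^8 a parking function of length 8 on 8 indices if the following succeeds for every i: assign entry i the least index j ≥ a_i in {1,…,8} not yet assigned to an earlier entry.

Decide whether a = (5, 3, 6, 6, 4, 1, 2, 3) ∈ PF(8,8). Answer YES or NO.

YES

Order a: b = (1, 2, 3, 3, 4, 5, 6, 6).
  b_1=1 ≤ 1
  b_2=2 ≤ 2
  b_3=3 ≤ 3
  b_4=3 ≤ 4
  b_5=4 ≤ 5
  b_6=5 ≤ 6
  b_7=6 ≤ 7
  b_8=6 ≤ 8
All bounds hold ⇒ YES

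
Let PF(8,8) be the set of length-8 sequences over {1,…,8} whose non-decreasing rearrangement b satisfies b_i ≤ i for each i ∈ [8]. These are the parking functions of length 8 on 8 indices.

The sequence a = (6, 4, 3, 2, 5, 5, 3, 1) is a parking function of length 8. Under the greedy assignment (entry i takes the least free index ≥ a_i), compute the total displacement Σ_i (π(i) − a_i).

Σπ = 8·9/2 = 36 (π permutes [8]); Σa = 6+4+3+2+5+5+3+1 = 29; disp = 36−29 = 7.

7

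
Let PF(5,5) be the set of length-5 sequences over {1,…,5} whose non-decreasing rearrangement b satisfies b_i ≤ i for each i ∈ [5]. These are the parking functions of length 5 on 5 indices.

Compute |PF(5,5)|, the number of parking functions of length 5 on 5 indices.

1296

|PF(5,5)| = (5+1−5)·(5+1)^{5−1} = 1×1296 = 1296 (Konheim–Weiss)
Check (2,4,1,2,3) → sorted (1,2,2,3,4): b_i ≤ i ∀i, a PF.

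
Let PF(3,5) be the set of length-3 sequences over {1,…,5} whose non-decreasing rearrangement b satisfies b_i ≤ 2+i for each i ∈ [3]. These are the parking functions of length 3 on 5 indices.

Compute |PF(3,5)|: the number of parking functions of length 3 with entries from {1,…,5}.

|PF(3,5)| = 3·6^2 = 3 · 36 = 108 (Konheim–Weiss)
Example (3,4,1) → sorted (1,3,4): b_i ≤ 2+i ∀i, a PF.

108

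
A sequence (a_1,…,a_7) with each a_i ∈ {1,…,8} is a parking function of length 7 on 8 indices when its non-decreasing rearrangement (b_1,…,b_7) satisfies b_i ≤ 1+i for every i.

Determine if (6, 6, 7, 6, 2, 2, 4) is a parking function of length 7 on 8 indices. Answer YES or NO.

NO

Sorted: b = (2, 2, 4, 6, 6, 6, 7).
  b_1=2 ≤ 2
  b_2=2 ≤ 3
  b_3=4 ≤ 4
  b_4=6 > 5
  fails at i=4 ⇒ NO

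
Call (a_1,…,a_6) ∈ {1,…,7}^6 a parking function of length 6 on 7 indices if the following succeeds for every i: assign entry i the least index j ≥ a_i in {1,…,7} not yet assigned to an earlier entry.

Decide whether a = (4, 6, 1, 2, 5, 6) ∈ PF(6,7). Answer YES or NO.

Sorted: b = (1, 2, 4, 5, 6, 6).
  b_1=1 ≤ 2
  b_2=2 ≤ 3
  b_3=4 ≤ 4
  b_4=5 ≤ 5
  b_5=6 ≤ 6
  b_6=6 ≤ 7
All bounds hold ⇒ YES

YES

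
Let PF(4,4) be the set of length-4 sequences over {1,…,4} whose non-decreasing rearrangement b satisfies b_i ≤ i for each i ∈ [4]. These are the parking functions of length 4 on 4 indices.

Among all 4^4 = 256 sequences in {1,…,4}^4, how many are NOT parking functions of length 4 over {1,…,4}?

#PF = (4+1−4)·(4+1)^{4−1} = 1·125 = 125 (Konheim–Weiss)
E.g. (1,2,4,4) → sorted (1,2,4,4): b_3=4>3, not a PF.
So 256 − 125 = 131 fail.

131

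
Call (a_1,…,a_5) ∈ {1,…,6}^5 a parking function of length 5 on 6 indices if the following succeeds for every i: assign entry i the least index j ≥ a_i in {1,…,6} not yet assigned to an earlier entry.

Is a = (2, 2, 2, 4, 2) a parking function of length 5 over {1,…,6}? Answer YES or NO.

YES

Rearranged: b = (2, 2, 2, 2, 4).
  b_1=2 ≤ 2
  b_2=2 ≤ 3
  b_3=2 ≤ 4
  b_4=2 ≤ 5
  b_5=4 ≤ 6
All bounds hold ⇒ YES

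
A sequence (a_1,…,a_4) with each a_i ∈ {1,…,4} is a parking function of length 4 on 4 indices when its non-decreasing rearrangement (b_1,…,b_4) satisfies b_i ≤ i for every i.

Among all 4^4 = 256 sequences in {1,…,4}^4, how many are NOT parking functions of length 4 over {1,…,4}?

Count = (4−4+1)·(4+1)^(4−1) = 1·125 = 125
One tuple (4,4,1,4) → sorted (1,4,4,4): b_2=4>2, not a PF.
Total 256; non-PF = 256−125 = 131

131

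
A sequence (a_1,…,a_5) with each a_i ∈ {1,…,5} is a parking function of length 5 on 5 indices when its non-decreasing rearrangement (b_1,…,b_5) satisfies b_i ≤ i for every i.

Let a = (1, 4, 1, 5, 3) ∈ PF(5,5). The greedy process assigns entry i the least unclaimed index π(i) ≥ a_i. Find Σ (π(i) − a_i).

1

Σπ(i) = 1+…+5 = 15; Σa = 1+4+1+5+3 = 14; disp = 15−14 = 1.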